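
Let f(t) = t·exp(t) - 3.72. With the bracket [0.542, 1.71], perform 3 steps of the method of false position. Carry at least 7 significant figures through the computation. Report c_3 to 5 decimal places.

1.13334

f(0.542000) = -2.788062, f(1.710000) = 5.734524
step 1: c = 0.924097, f(c) = -1.391651 < 0 → new bracket [0.924097, 1.710000]
step 2: c = 1.077574, f(c) = -0.554578 < 0 → new bracket [1.077574, 1.710000]
step 3: c = 1.133342, f(c) = -0.199818 < 0 → new bracket [1.133342, 1.710000]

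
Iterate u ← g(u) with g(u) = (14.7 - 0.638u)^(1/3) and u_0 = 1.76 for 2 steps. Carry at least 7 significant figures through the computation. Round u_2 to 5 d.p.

u_1 = g(1.760000) = 2.385627
u_2 = g(2.385627) = 2.362016

2.36202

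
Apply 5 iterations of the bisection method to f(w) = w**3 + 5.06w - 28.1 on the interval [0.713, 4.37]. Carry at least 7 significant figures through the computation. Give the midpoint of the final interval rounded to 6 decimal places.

2.484359

f(0.713000) = -24.129753, f(4.370000) = 77.465653 (opposite signs)
step 1: m = 2.541500, f(m) = 1.176103 > 0 → root in [0.713000, 2.541500]
step 2: m = 1.627250, f(m) = -15.557250 < 0 → root in [1.627250, 2.541500]
step 3: m = 2.084375, f(m) = -8.497247 < 0 → root in [2.084375, 2.541500]
step 4: m = 2.312938, f(m) = -4.023061 < 0 → root in [2.312938, 2.541500]
step 5: m = 2.427219, f(m) = -1.518579 < 0 → root in [2.427219, 2.541500]
Midpoint of [2.427219, 2.541500] = 2.484359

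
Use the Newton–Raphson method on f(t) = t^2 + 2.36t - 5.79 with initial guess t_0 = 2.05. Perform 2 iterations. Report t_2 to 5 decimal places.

1.50040

f'(t) = 2t + 2.36
t_0 = 2.050000: f = 3.250500, f' = 6.460000 → t_1 = 2.050000 - (3.250500)/(6.460000) = 1.546827
t_1 = 1.546827: f = 0.253183, f' = 5.453653 → t_2 = 1.546827 - (0.253183)/(5.453653) = 1.500402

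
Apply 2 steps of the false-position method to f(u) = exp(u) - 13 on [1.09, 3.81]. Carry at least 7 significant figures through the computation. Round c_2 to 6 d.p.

2.121193

f(1.090000) = -10.025726, f(3.810000) = 32.150439
step 1: c = 1.736573, f(c) = -7.322147 < 0 → new bracket [1.736573, 3.810000]
step 2: c = 2.121193, f(c) = -4.658918 < 0 → new bracket [2.121193, 3.810000]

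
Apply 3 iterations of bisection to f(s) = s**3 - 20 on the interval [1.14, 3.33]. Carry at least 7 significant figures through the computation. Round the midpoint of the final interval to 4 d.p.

2.6456

f(1.140000) = -18.518456, f(3.330000) = 16.926037 (opposite signs)
step 1: m = 2.235000, f(m) = -8.835672 < 0 → root in [2.235000, 3.330000]
step 2: m = 2.782500, f(m) = 1.542967 > 0 → root in [2.235000, 2.782500]
step 3: m = 2.508750, f(m) = -4.210363 < 0 → root in [2.508750, 2.782500]
Midpoint of [2.508750, 2.782500] = 2.645625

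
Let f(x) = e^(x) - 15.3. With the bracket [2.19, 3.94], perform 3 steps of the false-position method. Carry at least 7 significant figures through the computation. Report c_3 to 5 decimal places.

2.65982

False-position update: c = (a·f(b) − b·f(a))/(f(b) − f(a)); replace the endpoint whose sign matches f(c).
f(2.190000) = -6.364787, f(3.940000) = 36.118601
step 1: c = 2.452182, f(c) = -3.686341 < 0 → new bracket [2.452182, 3.940000]
step 2: c = 2.589969, f(c) = -1.970642 < 0 → new bracket [2.589969, 3.940000]
step 3: c = 2.659816, f(c) = -1.006339 < 0 → new bracket [2.659816, 3.940000]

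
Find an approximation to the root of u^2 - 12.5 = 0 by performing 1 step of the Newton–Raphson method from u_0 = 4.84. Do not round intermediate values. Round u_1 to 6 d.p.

Newton update: u ← u − f(u)/f'(u).
f'(u) = 2u
u_0 = 4.840000: f = 10.925600, f' = 9.680000 → u_1 = 4.840000 - (10.925600)/(9.680000) = 3.711322

3.711322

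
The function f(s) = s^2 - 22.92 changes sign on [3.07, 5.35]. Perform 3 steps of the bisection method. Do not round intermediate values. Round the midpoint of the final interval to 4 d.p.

f(3.070000) = -13.495100, f(5.350000) = 5.702500 (opposite signs)
step 1: m = 4.210000, f(m) = -5.195900 < 0 → root in [4.210000, 5.350000]
step 2: m = 4.780000, f(m) = -0.071600 < 0 → root in [4.780000, 5.350000]
step 3: m = 5.065000, f(m) = 2.734225 > 0 → root in [4.780000, 5.065000]
Midpoint of [4.780000, 5.065000] = 4.922500

4.9225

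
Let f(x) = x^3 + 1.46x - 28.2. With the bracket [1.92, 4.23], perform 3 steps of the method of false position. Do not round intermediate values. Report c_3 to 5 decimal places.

f(1.920000) = -18.318912, f(4.230000) = 53.662767
step 1: c = 2.507881, f(c) = -8.765252 < 0 → new bracket [2.507881, 4.230000]
step 2: c = 2.749677, f(c) = -3.395932 < 0 → new bracket [2.749677, 4.230000]
step 3: c = 2.837780, f(c) = -1.204205 < 0 → new bracket [2.837780, 4.230000]

2.83778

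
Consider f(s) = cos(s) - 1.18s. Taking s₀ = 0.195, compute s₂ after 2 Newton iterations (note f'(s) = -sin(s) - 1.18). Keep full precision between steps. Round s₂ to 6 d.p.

Newton update: s ← s − f(s)/f'(s).
s_0 = 0.195000: f = 0.750948, f' = -1.373767 → s_1 = 0.195000 - (0.750948)/(-1.373767) = 0.741634
s_1 = 0.741634: f = -0.137763, f' = -1.855494 → s_2 = 0.741634 - (-0.137763)/(-1.855494) = 0.667388

0.667388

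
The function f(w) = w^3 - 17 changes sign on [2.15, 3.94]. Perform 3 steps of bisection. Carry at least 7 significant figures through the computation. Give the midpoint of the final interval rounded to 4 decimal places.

2.4856

f(2.150000) = -7.061625, f(3.940000) = 44.162984 (opposite signs)
step 1: m = 3.045000, f(m) = 11.233316 > 0 → root in [2.150000, 3.045000]
step 2: m = 2.597500, f(m) = 0.525349 > 0 → root in [2.150000, 2.597500]
step 3: m = 2.373750, f(m) = -3.624657 < 0 → root in [2.373750, 2.597500]
Midpoint of [2.373750, 2.597500] = 2.485625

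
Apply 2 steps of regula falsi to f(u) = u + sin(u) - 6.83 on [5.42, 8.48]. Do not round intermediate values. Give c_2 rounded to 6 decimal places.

6.558038

False-position update: c = (a·f(b) − b·f(a))/(f(b) − f(a)); replace the endpoint whose sign matches f(c).
f(5.420000) = -2.169917, f(8.480000) = 2.460367
step 1: c = 6.854026, f(c) = 0.564365 > 0 → new bracket [5.420000, 6.854026]
step 2: c = 6.558038, f(c) = -0.000557 < 0 → new bracket [6.558038, 6.854026]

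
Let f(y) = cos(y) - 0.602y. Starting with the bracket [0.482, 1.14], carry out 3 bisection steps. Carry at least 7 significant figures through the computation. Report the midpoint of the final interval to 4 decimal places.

0.9344

f(0.482000) = 0.595906, f(1.140000) = -0.268685 (opposite signs)
step 1: m = 0.811000, f(m) = 0.200552 > 0 → root in [0.811000, 1.140000]
step 2: m = 0.975500, f(m) = -0.026497 < 0 → root in [0.811000, 0.975500]
step 3: m = 0.893250, f(m) = 0.089147 > 0 → root in [0.893250, 0.975500]
Midpoint of [0.893250, 0.975500] = 0.934375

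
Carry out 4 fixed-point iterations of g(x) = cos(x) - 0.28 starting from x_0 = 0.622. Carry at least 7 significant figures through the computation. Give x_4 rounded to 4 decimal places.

x_1 = g(0.622000) = 0.532715
x_2 = g(0.532715) = 0.581431
x_3 = g(0.581431) = 0.555677
x_4 = g(0.555677) = 0.569543

0.5695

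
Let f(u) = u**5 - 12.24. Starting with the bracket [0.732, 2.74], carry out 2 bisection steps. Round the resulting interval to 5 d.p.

f(0.732000) = -12.029837, f(2.740000) = 142.197518 (opposite signs)
step 1: m = 1.736000, f(m) = 3.526983 > 0 → root in [0.732000, 1.736000]
step 2: m = 1.234000, f(m) = -9.378618 < 0 → root in [1.234000, 1.736000]

[1.23400, 1.73600]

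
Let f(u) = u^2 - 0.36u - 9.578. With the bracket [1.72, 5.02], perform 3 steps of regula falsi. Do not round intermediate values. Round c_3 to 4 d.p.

3.2582

f(1.720000) = -7.238800, f(5.020000) = 13.815200
step 1: c = 2.854608, f(c) = -2.456871 < 0 → new bracket [2.854608, 5.020000]
step 2: c = 3.181554, f(c) = -0.601073 < 0 → new bracket [3.181554, 5.020000]
step 3: c = 3.258206, f(c) = -0.135045 < 0 → new bracket [3.258206, 5.020000]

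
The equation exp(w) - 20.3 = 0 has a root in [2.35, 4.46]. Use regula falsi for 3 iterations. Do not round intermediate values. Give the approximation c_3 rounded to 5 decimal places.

2.88415

f(2.350000) = -9.814430, f(4.460000) = 66.187509
step 1: c = 2.622473, f(c) = -6.530271 < 0 → new bracket [2.622473, 4.460000]
step 2: c = 2.787488, f(c) = -4.059827 < 0 → new bracket [2.787488, 4.460000]
step 3: c = 2.884148, f(c) = -2.411679 < 0 → new bracket [2.884148, 4.460000]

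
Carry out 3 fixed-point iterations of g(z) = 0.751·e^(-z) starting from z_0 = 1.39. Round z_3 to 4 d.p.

0.4028

z_1 = g(1.390000) = 0.187056
z_2 = g(0.187056) = 0.622878
z_3 = g(0.622878) = 0.402835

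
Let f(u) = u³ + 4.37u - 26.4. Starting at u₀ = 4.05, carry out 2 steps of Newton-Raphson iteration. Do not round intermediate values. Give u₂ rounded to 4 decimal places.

f'(u) = 3u² + 4.37
u_0 = 4.050000: f = 57.728625, f' = 53.577500 → u_1 = 4.050000 - (57.728625)/(53.577500) = 2.972521
u_1 = 2.972521: f = 12.854762, f' = 30.877645 → u_2 = 2.972521 - (12.854762)/(30.877645) = 2.556208

2.5562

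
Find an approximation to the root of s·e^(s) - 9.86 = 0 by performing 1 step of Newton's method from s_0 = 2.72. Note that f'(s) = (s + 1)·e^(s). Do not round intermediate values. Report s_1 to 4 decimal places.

2.1634

s_0 = 2.720000: f = 31.430477, f' = 56.470799 → s_1 = 2.720000 - (31.430477)/(56.470799) = 2.163421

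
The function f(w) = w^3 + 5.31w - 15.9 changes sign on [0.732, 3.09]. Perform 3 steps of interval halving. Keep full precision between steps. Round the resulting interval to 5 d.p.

[1.61625, 1.91100]

f(0.732000) = -11.620857, f(3.090000) = 30.011529 (opposite signs)
step 1: m = 1.911000, f(m) = 1.226231 > 0 → root in [0.732000, 1.911000]
step 2: m = 1.321500, f(m) = -6.575017 < 0 → root in [1.321500, 1.911000]
step 3: m = 1.616250, f(m) = -3.095641 < 0 → root in [1.616250, 1.911000]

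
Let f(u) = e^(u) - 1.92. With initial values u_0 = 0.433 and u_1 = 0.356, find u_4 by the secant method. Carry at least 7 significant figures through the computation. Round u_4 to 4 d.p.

0.6522

Secant update: u_(k+1) = u_k − f(u_k)·(u_k − u_(k-1))/(f(u_k) − f(u_(k-1))).
f(u_0) = -0.378124, f(u_1) = -0.492392
u_2 = 0.356000 - (-0.492392)·(0.356000 - 0.433000)/(-0.492392 - (-0.378124)) = 0.687799; f(u_2) = 0.069332
u_3 = 0.687799 - (0.069332)·(0.687799 - 0.356000)/(0.069332 - (-0.492392)) = 0.646846; f(u_3) = -0.010491
u_4 = 0.646846 - (-0.010491)·(0.646846 - 0.687799)/(-0.010491 - (0.069332)) = 0.652228; f(u_4) = -0.000186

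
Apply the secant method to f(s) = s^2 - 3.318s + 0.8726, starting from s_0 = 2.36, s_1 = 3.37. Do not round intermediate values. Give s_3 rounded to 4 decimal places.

3.0193

f(s_0) = -1.388280, f(s_1) = 1.047840
s_2 = 3.370000 - (1.047840)·(3.370000 - 2.360000)/(1.047840 - (-1.388280)) = 2.935572; f(s_2) = -0.250045
s_3 = 2.935572 - (-0.250045)·(2.935572 - 3.370000)/(-0.250045 - (1.047840)) = 3.019267; f(s_3) = -0.029355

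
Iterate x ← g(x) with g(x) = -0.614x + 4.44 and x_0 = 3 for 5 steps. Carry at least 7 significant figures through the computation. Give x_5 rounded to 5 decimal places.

2.72919

x_1 = g(3.000000) = 2.598000
x_2 = g(2.598000) = 2.844828
x_3 = g(2.844828) = 2.693276
x_4 = g(2.693276) = 2.786329
x_5 = g(2.786329) = 2.729194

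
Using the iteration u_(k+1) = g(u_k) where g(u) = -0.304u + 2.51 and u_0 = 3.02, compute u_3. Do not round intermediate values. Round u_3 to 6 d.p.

u_1 = g(3.020000) = 1.591920
u_2 = g(1.591920) = 2.026056
u_3 = g(2.026056) = 1.894079

1.894079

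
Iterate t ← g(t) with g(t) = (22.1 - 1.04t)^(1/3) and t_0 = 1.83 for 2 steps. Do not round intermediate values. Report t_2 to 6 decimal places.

2.680879

t_1 = g(1.830000) = 2.723292
t_2 = g(2.723292) = 2.680879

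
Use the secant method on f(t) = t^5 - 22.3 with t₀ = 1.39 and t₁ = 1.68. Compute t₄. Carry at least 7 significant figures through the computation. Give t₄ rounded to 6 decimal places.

Secant update: t_(k+1) = t_k − f(t_k)·(t_k − t_(k-1))/(f(t_k) − f(t_(k-1))).
f(t_0) = -17.111116, f(t_1) = -8.917218
t_2 = 1.680000 - (-8.917218)·(1.680000 - 1.390000)/(-8.917218 - (-17.111116)) = 1.995600; f(t_2) = 9.349536
t_3 = 1.995600 - (9.349536)·(1.995600 - 1.680000)/(9.349536 - (-8.917218)) = 1.834065; f(t_3) = -1.547331
t_4 = 1.834065 - (-1.547331)·(1.834065 - 1.995600)/(-1.547331 - (9.349536)) = 1.857003; f(t_4) = -0.216757

1.857003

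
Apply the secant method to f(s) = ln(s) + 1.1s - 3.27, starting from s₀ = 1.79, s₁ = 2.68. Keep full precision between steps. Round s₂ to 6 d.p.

2.252692

Secant update: s_(k+1) = s_k − f(s_k)·(s_k − s_(k-1))/(f(s_k) − f(s_(k-1))).
f(s_0) = -0.718784, f(s_1) = 0.663817
s_2 = 2.680000 - (0.663817)·(2.680000 - 1.790000)/(0.663817 - (-0.718784)) = 2.252692; f(s_2) = 0.020087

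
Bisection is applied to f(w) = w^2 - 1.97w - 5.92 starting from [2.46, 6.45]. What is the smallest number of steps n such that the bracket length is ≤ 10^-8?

29

Initial width b − a = 6.45 − 2.46 = 3.990000.
After n steps the width is (b−a)/2^n; need (b−a)/2^n ≤ 10^-8.
So n ≥ log₂(3.990000/10^-8) = log₂(399000000.0000) ≈ 28.5718.
Hence n = 29.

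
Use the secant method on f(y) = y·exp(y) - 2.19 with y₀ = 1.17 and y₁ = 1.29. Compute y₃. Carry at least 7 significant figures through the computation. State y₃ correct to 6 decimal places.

f(y_0) = 1.579731, f(y_1) = 2.496295
y_2 = 1.290000 - (2.496295)·(1.290000 - 1.170000)/(2.496295 - (1.579731)) = 0.963175; f(y_2) = 0.333523
y_3 = 0.963175 - (0.333523)·(0.963175 - 1.290000)/(0.333523 - (2.496295)) = 0.912776; f(y_3) = 0.083932

0.912776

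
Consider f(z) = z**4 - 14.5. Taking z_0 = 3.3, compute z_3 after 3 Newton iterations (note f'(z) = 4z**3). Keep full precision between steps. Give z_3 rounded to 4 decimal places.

z_0 = 3.300000: f = 104.092100, f' = 143.748000 → z_1 = 3.300000 - (104.092100)/(143.748000) = 2.575871
z_1 = 2.575871: f = 29.524701, f' = 68.364762 → z_2 = 2.575871 - (29.524701)/(68.364762) = 2.144001
z_2 = 2.144001: f = 6.630013, f' = 39.421652 → z_3 = 2.144001 - (6.630013)/(39.421652) = 1.975819

1.9758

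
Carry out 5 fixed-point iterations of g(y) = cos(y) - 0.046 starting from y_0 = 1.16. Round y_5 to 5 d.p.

0.65817

y_1 = g(1.160000) = 0.353340
y_2 = g(0.353340) = 0.892222
y_3 = g(0.892222) = 0.581684
y_4 = g(0.581684) = 0.789539
y_5 = g(0.789539) = 0.658173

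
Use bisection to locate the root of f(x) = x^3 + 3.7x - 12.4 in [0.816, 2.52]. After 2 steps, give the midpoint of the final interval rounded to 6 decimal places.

1.881000

f(0.816000) = -8.837462, f(2.520000) = 12.927008 (opposite signs)
step 1: m = 1.668000, f(m) = -1.587650 < 0 → root in [1.668000, 2.520000]
step 2: m = 2.094000, f(m) = 4.529647 > 0 → root in [1.668000, 2.094000]
Midpoint of [1.668000, 2.094000] = 1.881000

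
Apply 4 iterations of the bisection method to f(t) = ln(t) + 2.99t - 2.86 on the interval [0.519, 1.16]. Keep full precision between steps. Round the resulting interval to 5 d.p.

[0.95969, 0.99975]

f(0.519000) = -1.964041, f(1.160000) = 0.756820 (opposite signs)
step 1: m = 0.839500, f(m) = -0.524844 < 0 → root in [0.839500, 1.160000]
step 2: m = 0.999750, f(m) = 0.129002 > 0 → root in [0.839500, 0.999750]
step 3: m = 0.919625, f(m) = -0.194111 < 0 → root in [0.919625, 0.999750]
step 4: m = 0.959687, f(m) = -0.031682 < 0 → root in [0.959687, 0.999750]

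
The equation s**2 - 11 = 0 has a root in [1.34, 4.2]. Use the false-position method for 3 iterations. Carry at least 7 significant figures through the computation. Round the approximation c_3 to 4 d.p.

3.3121

f(1.340000) = -9.204400, f(4.200000) = 6.640000
step 1: c = 3.001444, f(c) = -1.991334 < 0 → new bracket [3.001444, 4.200000]
step 2: c = 3.277963, f(c) = -0.254961 < 0 → new bracket [3.277963, 4.200000]
step 3: c = 3.312058, f(c) = -0.030274 < 0 → new bracket [3.312058, 4.200000]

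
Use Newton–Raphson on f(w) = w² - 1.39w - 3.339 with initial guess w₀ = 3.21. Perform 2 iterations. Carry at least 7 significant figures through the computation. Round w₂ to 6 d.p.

f'(w) = 2w - 1.39
w_0 = 3.210000: f = 2.503200, f' = 5.030000 → w_1 = 3.210000 - (2.503200)/(5.030000) = 2.712346
w_1 = 2.712346: f = 0.247660, f' = 4.034692 → w_2 = 2.712346 - (0.247660)/(4.034692) = 2.650963

2.650963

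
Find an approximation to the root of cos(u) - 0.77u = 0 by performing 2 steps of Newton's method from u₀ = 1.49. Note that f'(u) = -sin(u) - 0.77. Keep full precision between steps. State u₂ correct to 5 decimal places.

u_0 = 1.490000: f = -1.066592, f' = -1.766738 → u_1 = 1.490000 - (-1.066592)/(-1.766738) = 0.886293
u_1 = 0.886293: f = -0.050158, f' = -1.544733 → u_2 = 0.886293 - (-0.050158)/(-1.544733) = 0.853823

0.85382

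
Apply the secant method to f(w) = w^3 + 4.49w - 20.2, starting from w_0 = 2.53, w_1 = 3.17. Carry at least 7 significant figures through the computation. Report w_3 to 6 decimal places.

2.208841

f(w_0) = 7.353977, f(w_1) = 25.888313
w_2 = 3.170000 - (25.888313)·(3.170000 - 2.530000)/(25.888313 - (7.353977)) = 2.276063; f(w_2) = 1.810592
w_3 = 2.276063 - (1.810592)·(2.276063 - 3.170000)/(1.810592 - (25.888313)) = 2.208841; f(w_3) = 0.494592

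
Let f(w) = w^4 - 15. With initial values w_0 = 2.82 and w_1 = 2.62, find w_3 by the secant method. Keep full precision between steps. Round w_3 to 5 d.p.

2.05775

f(w_0) = 48.240666, f(w_1) = 32.119987
w_2 = 2.620000 - (32.119987)·(2.620000 - 2.820000)/(32.119987 - (48.240666)) = 2.221506; f(w_2) = 9.355092
w_3 = 2.221506 - (9.355092)·(2.221506 - 2.620000)/(9.355092 - (32.119987)) = 2.057747; f(w_3) = 2.929490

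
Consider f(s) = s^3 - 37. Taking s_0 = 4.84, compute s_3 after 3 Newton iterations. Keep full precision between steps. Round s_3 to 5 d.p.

3.33283

f'(s) = 3s^2
s_0 = 4.840000: f = 76.379904, f' = 70.276800 → s_1 = 4.840000 - (76.379904)/(70.276800) = 3.753156
s_1 = 3.753156: f = 15.867640, f' = 42.258545 → s_2 = 3.753156 - (15.867640)/(42.258545) = 3.377667
s_2 = 3.377667: f = 1.534558, f' = 34.225897 → s_3 = 3.377667 - (1.534558)/(34.225897) = 3.332831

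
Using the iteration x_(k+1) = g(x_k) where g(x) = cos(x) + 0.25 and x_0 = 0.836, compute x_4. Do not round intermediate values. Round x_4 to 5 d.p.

x_1 = g(0.836000) = 0.920436
x_2 = g(0.920436) = 0.855473
x_3 = g(0.855473) = 0.905861
x_4 = g(0.905861) = 0.867008

0.86701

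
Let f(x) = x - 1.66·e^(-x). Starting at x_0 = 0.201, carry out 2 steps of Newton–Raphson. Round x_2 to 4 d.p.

0.7679

f'(x) = 1 + 1.66·e^(-x)
x_0 = 0.201000: f = -1.156735, f' = 2.357735 → x_1 = 0.201000 - (-1.156735)/(2.357735) = 0.691613
x_1 = 0.691613: f = -0.139662, f' = 1.831275 → x_2 = 0.691613 - (-0.139662)/(1.831275) = 0.767878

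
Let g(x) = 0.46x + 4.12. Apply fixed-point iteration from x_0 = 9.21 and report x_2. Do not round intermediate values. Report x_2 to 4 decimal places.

x_1 = g(9.210000) = 8.356600
x_2 = g(8.356600) = 7.964036

7.9640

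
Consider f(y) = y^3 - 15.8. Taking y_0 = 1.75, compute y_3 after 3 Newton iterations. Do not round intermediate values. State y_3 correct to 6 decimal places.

f'(y) = 3y^2
y_0 = 1.750000: f = -10.440625, f' = 9.187500 → y_1 = 1.750000 - (-10.440625)/(9.187500) = 2.886395
y_1 = 2.886395: f = 8.247343, f' = 24.993821 → y_2 = 2.886395 - (8.247343)/(24.993821) = 2.556419
y_2 = 2.556419: f = 0.906915, f' = 19.605839 → y_3 = 2.556419 - (0.906915)/(19.605839) = 2.510162

2.510162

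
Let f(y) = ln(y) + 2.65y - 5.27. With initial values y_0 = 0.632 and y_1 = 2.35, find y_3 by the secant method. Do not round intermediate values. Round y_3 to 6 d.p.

1.771540

f(y_0) = -4.054066, f(y_1) = 1.811915
y_2 = 2.350000 - (1.811915)·(2.350000 - 0.632000)/(1.811915 - (-4.054066)) = 1.819335; f(y_2) = 0.149709
y_3 = 1.819335 - (0.149709)·(1.819335 - 2.350000)/(0.149709 - (1.811915)) = 1.771540; f(y_3) = -0.003570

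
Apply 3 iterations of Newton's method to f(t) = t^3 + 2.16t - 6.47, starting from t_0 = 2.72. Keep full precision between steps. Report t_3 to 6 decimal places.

1.486411

f'(t) = 3t^2 + 2.16
t_0 = 2.720000: f = 19.528848, f' = 24.355200 → t_1 = 2.720000 - (19.528848)/(24.355200) = 1.918165
t_1 = 1.918165: f = 4.730852, f' = 13.198073 → t_2 = 1.918165 - (4.730852)/(13.198073) = 1.559715
t_2 = 1.559715: f = 0.693319, f' = 9.458132 → t_3 = 1.559715 - (0.693319)/(9.458132) = 1.486411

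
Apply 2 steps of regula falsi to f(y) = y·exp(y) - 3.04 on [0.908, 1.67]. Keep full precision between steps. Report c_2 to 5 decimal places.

1.03456

False-position update: c = (a·f(b) − b·f(a))/(f(b) − f(a)); replace the endpoint whose sign matches f(c).
f(0.908000) = -0.788742, f(1.670000) = 5.831320
step 1: c = 0.998788, f(c) = -0.328302 < 0 → new bracket [0.998788, 1.670000]
step 2: c = 1.034563, f(c) = -0.128869 < 0 → new bracket [1.034563, 1.670000]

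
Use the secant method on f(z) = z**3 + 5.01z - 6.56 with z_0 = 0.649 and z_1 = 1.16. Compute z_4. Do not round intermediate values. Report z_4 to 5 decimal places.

1.06695

Secant update: z_(k+1) = z_k − f(z_k)·(z_k − z_(k-1))/(f(z_k) − f(z_(k-1))).
f(z_0) = -3.035151, f(z_1) = 0.812496
z_2 = 1.160000 - (0.812496)·(1.160000 - 0.649000)/(0.812496 - (-3.035151)) = 1.052094; f(z_2) = -0.124447
z_3 = 1.052094 - (-0.124447)·(1.052094 - 1.160000)/(-0.124447 - (0.812496)) = 1.066426; f(z_3) = -0.004397
z_4 = 1.066426 - (-0.004397)·(1.066426 - 1.052094)/(-0.004397 - (-0.124447)) = 1.066951; f(z_4) = 0.000025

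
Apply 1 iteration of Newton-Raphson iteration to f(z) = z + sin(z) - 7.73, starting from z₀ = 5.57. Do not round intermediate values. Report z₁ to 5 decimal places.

f'(z) = 1 + cos(z)
z_0 = 5.570000: f = -2.814246, f' = 1.756282 → z_1 = 5.570000 - (-2.814246)/(1.756282) = 7.172389

7.17239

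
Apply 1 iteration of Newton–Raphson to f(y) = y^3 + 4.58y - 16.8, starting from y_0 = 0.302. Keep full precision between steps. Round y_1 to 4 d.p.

f'(y) = 3y^2 + 4.58
y_0 = 0.302000: f = -15.389296, f' = 4.853612 → y_1 = 0.302000 - (-15.389296)/(4.853612) = 3.472689

3.4727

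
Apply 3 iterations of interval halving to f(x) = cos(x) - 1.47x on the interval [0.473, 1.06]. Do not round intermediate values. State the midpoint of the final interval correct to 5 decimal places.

0.58306

f(0.473000) = 0.194896, f(1.060000) = -1.069328 (opposite signs)
step 1: m = 0.766500, f(m) = -0.406412 < 0 → root in [0.473000, 0.766500]
step 2: m = 0.619750, f(m) = -0.097009 < 0 → root in [0.473000, 0.619750]
step 3: m = 0.546375, f(m) = 0.051242 > 0 → root in [0.546375, 0.619750]
Midpoint of [0.546375, 0.619750] = 0.583063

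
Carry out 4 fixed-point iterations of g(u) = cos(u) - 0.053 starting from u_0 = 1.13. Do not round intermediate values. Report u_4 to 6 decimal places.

0.780329

u_1 = g(1.130000) = 0.373660
u_2 = g(0.373660) = 0.877998
u_3 = g(0.877998) = 0.585693
u_4 = g(0.585693) = 0.780329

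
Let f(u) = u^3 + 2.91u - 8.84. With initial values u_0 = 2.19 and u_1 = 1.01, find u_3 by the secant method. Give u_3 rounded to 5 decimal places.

Secant update: u_(k+1) = u_k − f(u_k)·(u_k − u_(k-1))/(f(u_k) − f(u_(k-1))).
f(u_0) = 8.036359, f(u_1) = -4.870599
u_2 = 1.010000 - (-4.870599)·(1.010000 - 2.190000)/(-4.870599 - (8.036359)) = 1.455287; f(u_2) = -1.523016
u_3 = 1.455287 - (-1.523016)·(1.455287 - 1.010000)/(-1.523016 - (-4.870599)) = 1.657875; f(u_3) = 0.541172

1.65788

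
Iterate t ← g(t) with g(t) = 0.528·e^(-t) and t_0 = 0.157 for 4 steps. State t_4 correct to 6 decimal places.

0.362080

t_1 = g(0.157000) = 0.451284
t_2 = g(0.451284) = 0.336236
t_3 = g(0.336236) = 0.377232
t_4 = g(0.377232) = 0.362080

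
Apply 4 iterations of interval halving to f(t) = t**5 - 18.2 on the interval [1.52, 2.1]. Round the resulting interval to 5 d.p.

f(1.520000) = -10.086319, f(2.100000) = 22.641010 (opposite signs)
step 1: m = 1.810000, f(m) = 1.226424 > 0 → root in [1.520000, 1.810000]
step 2: m = 1.665000, f(m) = -5.404090 < 0 → root in [1.665000, 1.810000]
step 3: m = 1.737500, f(m) = -2.364781 < 0 → root in [1.737500, 1.810000]
step 4: m = 1.773750, f(m) = -0.642526 < 0 → root in [1.773750, 1.810000]

[1.77375, 1.81000]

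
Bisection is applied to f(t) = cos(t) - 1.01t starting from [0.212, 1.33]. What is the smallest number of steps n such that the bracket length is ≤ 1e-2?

Initial width b − a = 1.33 − 0.212 = 1.118000.
After n steps the width is (b−a)/2^n; need (b−a)/2^n ≤ 1e-2.
So n ≥ log₂(1.118000/1e-2) = log₂(111.8000) ≈ 6.8048.
Hence n = 7.

7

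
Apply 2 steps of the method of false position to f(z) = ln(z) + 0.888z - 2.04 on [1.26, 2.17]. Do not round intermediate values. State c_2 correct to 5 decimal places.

f(1.260000) = -0.690008, f(2.170000) = 0.661687
step 1: c = 1.724533, f(c) = 0.036342 > 0 → new bracket [1.260000, 1.724533]
step 2: c = 1.701291, f(c) = 0.002134 > 0 → new bracket [1.260000, 1.701291]

1.70129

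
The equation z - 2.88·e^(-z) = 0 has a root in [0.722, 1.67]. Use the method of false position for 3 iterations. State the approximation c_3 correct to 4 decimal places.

1.0294

f(0.722000) = -0.677046, f(1.670000) = 1.127848
step 1: c = 1.077610, f(c) = 0.097236 > 0 → new bracket [0.722000, 1.077610]
step 2: c = 1.032952, f(c) = 0.007803 > 0 → new bracket [0.722000, 1.032952]
step 3: c = 1.029409, f(c) = 0.000622 > 0 → new bracket [0.722000, 1.029409]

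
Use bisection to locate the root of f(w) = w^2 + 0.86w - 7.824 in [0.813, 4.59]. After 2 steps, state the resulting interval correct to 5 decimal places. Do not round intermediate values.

[1.75725, 2.70150]

f(0.813000) = -6.463851, f(4.590000) = 17.191500 (opposite signs)
step 1: m = 2.701500, f(m) = 1.797392 > 0 → root in [0.813000, 2.701500]
step 2: m = 1.757250, f(m) = -3.224837 < 0 → root in [1.757250, 2.701500]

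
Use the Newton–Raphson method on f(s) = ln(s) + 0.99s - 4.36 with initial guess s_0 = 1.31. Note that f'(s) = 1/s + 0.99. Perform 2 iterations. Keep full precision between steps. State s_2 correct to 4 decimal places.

3.2179

Newton update: s ← s − f(s)/f'(s).
s_0 = 1.310000: f = -2.793073, f' = 1.753359 → s_1 = 1.310000 - (-2.793073)/(1.753359) = 2.902984
s_1 = 2.902984: f = -0.420306, f' = 1.334473 → s_2 = 2.902984 - (-0.420306)/(1.334473) = 3.217945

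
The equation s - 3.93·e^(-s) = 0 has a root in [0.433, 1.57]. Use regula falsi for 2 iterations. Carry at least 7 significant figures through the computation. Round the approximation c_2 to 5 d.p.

f(0.433000) = -2.115843, f(1.570000) = 0.752382
step 1: c = 1.271746, f(c) = 0.170004 > 0 → new bracket [0.433000, 1.271746]
step 2: c = 1.209367, f(c) = 0.036709 > 0 → new bracket [0.433000, 1.209367]

1.20937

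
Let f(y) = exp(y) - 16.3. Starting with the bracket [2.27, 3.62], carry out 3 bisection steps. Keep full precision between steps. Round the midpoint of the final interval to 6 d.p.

2.860625

f(2.270000) = -6.620599, f(3.620000) = 21.037568 (opposite signs)
step 1: m = 2.945000, f(m) = 2.710662 > 0 → root in [2.270000, 2.945000]
step 2: m = 2.607500, f(m) = -2.734904 < 0 → root in [2.607500, 2.945000]
step 3: m = 2.776250, f(m) = -0.241312 < 0 → root in [2.776250, 2.945000]
Midpoint of [2.776250, 2.945000] = 2.860625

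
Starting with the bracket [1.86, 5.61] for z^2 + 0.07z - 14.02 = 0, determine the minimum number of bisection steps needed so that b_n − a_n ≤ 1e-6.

22

Initial width b − a = 5.61 − 1.86 = 3.750000.
After n steps the width is (b−a)/2^n; need (b−a)/2^n ≤ 1e-6.
So n ≥ log₂(3.750000/1e-6) = log₂(3750000.0000) ≈ 21.8385.
Hence n = 22.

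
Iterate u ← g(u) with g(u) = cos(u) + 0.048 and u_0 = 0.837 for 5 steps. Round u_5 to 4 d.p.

0.7561

u_1 = g(0.837000) = 0.717694
u_2 = g(0.717694) = 0.801324
u_3 = g(0.801324) = 0.743756
u_4 = g(0.743756) = 0.783931
u_5 = g(0.783931) = 0.756144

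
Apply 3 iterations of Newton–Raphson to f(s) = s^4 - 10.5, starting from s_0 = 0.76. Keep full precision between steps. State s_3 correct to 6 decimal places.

3.713302

f'(s) = 4s^3
s_0 = 0.760000: f = -10.166378, f' = 1.755904 → s_1 = 0.760000 - (-10.166378)/(1.755904) = 6.549826
s_1 = 6.549826: f = 1829.928679, f' = 1123.955807 → s_2 = 6.549826 - (1829.928679)/(1123.955807) = 4.921711
s_2 = 4.921711: f = 576.265476, f' = 476.879229 → s_3 = 4.921711 - (576.265476)/(476.879229) = 3.713302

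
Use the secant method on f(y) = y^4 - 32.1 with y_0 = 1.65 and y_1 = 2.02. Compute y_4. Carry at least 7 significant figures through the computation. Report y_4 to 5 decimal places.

2.37117

f(y_0) = -24.687994, f(y_1) = -15.450336
y_2 = 2.020000 - (-15.450336)·(2.020000 - 1.650000)/(-15.450336 - (-24.687994)) = 2.638839; f(y_2) = 16.389942
y_3 = 2.638839 - (16.389942)·(2.638839 - 2.020000)/(16.389942 - (-15.450336)) = 2.320289; f(y_3) = -3.115352
y_4 = 2.320289 - (-3.115352)·(2.320289 - 2.638839)/(-3.115352 - (16.389942)) = 2.371167; f(y_4) = -0.488251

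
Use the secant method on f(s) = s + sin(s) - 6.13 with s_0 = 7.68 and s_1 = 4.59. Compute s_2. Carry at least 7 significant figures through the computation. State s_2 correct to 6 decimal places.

f(s_0) = 2.534903, f(s_1) = -2.532520
s_2 = 4.590000 - (-2.532520)·(4.590000 - 7.680000)/(-2.532520 - (2.534903)) = 6.134273; f(s_2) = -0.144089

6.134273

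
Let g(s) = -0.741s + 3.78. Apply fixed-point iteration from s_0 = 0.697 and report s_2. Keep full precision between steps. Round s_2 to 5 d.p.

s_1 = g(0.697000) = 3.263523
s_2 = g(3.263523) = 1.361729

1.36173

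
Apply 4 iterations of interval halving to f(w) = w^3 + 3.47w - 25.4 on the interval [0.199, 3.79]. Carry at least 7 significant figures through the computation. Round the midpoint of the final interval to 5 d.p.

2.55559

f(0.199000) = -24.701589, f(3.790000) = 42.191239 (opposite signs)
step 1: m = 1.994500, f(m) = -10.544904 < 0 → root in [1.994500, 3.790000]
step 2: m = 2.892250, f(m) = 8.830097 > 0 → root in [1.994500, 2.892250]
step 3: m = 2.443375, f(m) = -2.334341 < 0 → root in [2.443375, 2.892250]
step 4: m = 2.667812, f(m) = 2.844727 > 0 → root in [2.443375, 2.667812]
Midpoint of [2.443375, 2.667812] = 2.555594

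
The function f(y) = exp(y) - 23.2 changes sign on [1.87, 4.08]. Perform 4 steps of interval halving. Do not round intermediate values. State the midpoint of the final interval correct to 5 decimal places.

f(1.870000) = -16.711704, f(4.080000) = 35.945470 (opposite signs)
step 1: m = 2.975000, f(m) = -3.610377 < 0 → root in [2.975000, 4.080000]
step 2: m = 3.527500, f(m) = 10.838764 > 0 → root in [2.975000, 3.527500]
step 3: m = 3.251250, f(m) = 2.622598 > 0 → root in [2.975000, 3.251250]
step 4: m = 3.113125, f(m) = -0.708780 < 0 → root in [3.113125, 3.251250]
Midpoint of [3.113125, 3.251250] = 3.182187

3.18219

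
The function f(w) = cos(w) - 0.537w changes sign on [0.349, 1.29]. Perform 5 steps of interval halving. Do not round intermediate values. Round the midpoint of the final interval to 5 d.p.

1.01064

f(0.349000) = 0.752302, f(1.290000) = -0.415609 (opposite signs)
step 1: m = 0.819500, f(m) = 0.242515 > 0 → root in [0.819500, 1.290000]
step 2: m = 1.054750, f(m) = -0.072956 < 0 → root in [0.819500, 1.054750]
step 3: m = 0.937125, f(m) = 0.088871 > 0 → root in [0.937125, 1.054750]
step 4: m = 0.995938, f(m) = 0.008898 > 0 → root in [0.995938, 1.054750]
step 5: m = 1.025344, f(m) = -0.031805 < 0 → root in [0.995938, 1.025344]
Midpoint of [0.995938, 1.025344] = 1.010641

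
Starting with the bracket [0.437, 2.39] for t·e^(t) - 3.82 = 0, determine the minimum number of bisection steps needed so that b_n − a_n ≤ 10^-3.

11

Initial width b − a = 2.39 − 0.437 = 1.953000.
After n steps the width is (b−a)/2^n; need (b−a)/2^n ≤ 10^-3.
So n ≥ log₂(1.953000/10^-3) = log₂(1953.0000) ≈ 10.9315.
Hence n = 11.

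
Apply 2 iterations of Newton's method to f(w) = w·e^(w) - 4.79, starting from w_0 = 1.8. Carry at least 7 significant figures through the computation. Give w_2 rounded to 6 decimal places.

1.314939

Newton update: w ← w − f(w)/f'(w).
f'(w) = (w + 1)·e^(w)
w_0 = 1.800000: f = 6.099365, f' = 16.939013 → w_1 = 1.800000 - (6.099365)/(16.939013) = 1.439922
w_1 = 1.439922: f = 1.286999, f' = 10.297366 → w_2 = 1.439922 - (1.286999)/(10.297366) = 1.314939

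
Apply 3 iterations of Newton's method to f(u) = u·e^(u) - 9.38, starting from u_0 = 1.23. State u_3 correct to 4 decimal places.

1.7054

Newton update: u ← u − f(u)/f'(u).
f'(u) = (u + 1)·e^(u)
u_0 = 1.230000: f = -5.171888, f' = 7.629342 → u_1 = 1.230000 - (-5.171888)/(7.629342) = 1.907894
u_1 = 1.907894: f = 3.477079, f' = 19.595963 → u_2 = 1.907894 - (3.477079)/(19.595963) = 1.730456
u_2 = 1.730456: f = 0.385353, f' = 15.408578 → u_3 = 1.730456 - (0.385353)/(15.408578) = 1.705447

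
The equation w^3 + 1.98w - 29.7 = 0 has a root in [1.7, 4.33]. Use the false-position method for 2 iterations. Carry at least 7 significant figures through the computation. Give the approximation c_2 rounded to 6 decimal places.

2.698168

f(1.700000) = -21.421000, f(4.330000) = 60.056137
step 1: c = 2.391448, f(c) = -11.288179 < 0 → new bracket [2.391448, 4.330000]
step 2: c = 2.698168, f(c) = -4.714662 < 0 → new bracket [2.698168, 4.330000]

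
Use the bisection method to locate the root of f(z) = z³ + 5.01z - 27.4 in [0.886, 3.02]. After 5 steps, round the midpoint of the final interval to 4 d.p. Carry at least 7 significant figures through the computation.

2.4532

f(0.886000) = -22.265634, f(3.020000) = 15.273808 (opposite signs)
step 1: m = 1.953000, f(m) = -10.166320 < 0 → root in [1.953000, 3.020000]
step 2: m = 2.486500, f(m) = 0.430604 > 0 → root in [1.953000, 2.486500]
step 3: m = 2.219750, f(m) = -5.341700 < 0 → root in [2.219750, 2.486500]
step 4: m = 2.353125, f(m) = -2.581126 < 0 → root in [2.353125, 2.486500]
step 5: m = 2.419812, f(m) = -1.107545 < 0 → root in [2.419812, 2.486500]
Midpoint of [2.419812, 2.486500] = 2.453156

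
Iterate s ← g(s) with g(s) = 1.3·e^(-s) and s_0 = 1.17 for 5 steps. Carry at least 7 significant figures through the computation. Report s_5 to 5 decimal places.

s_1 = g(1.170000) = 0.403477
s_2 = g(0.403477) = 0.868391
s_3 = g(0.868391) = 0.545514
s_4 = g(0.545514) = 0.753407
s_5 = g(0.753407) = 0.611988

0.61199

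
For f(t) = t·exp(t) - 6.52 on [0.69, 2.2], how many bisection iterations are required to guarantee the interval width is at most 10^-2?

8

Initial width b − a = 2.2 − 0.69 = 1.510000.
After n steps the width is (b−a)/2^n; need (b−a)/2^n ≤ 10^-2.
So n ≥ log₂(1.510000/10^-2) = log₂(151.0000) ≈ 7.2384.
Hence n = 8.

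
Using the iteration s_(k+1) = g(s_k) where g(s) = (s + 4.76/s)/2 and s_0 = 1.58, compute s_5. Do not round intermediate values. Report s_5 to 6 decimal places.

s_1 = g(1.580000) = 2.296329
s_2 = g(2.296329) = 2.184601
s_3 = g(2.184601) = 2.181744
s_4 = g(2.181744) = 2.181742
s_5 = g(2.181742) = 2.181742

2.181742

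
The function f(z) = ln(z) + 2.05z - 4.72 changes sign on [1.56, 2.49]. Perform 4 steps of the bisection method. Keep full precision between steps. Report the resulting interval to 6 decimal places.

[1.966875, 2.025000]

f(1.560000) = -1.077314, f(2.490000) = 1.296783 (opposite signs)
step 1: m = 2.025000, f(m) = 0.136820 > 0 → root in [1.560000, 2.025000]
step 2: m = 1.792500, f(m) = -0.461764 < 0 → root in [1.792500, 2.025000]
step 3: m = 1.908750, f(m) = -0.160614 < 0 → root in [1.908750, 2.025000]
step 4: m = 1.966875, f(m) = -0.011460 < 0 → root in [1.966875, 2.025000]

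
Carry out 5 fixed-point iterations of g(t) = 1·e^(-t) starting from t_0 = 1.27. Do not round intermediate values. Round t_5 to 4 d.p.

t_1 = g(1.270000) = 0.280832
t_2 = g(0.280832) = 0.755155
t_3 = g(0.755155) = 0.469938
t_4 = g(0.469938) = 0.625041
t_5 = g(0.625041) = 0.535239

0.5352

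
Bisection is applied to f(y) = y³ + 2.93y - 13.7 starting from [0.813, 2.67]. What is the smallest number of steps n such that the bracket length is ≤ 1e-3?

11

Initial width b − a = 2.67 − 0.813 = 1.857000.
After n steps the width is (b−a)/2^n; need (b−a)/2^n ≤ 1e-3.
So n ≥ log₂(1.857000/1e-3) = log₂(1857.0000) ≈ 10.8588.
Hence n = 11.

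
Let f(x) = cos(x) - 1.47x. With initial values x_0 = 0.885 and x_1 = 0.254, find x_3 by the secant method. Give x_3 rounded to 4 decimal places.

f(x_0) = -0.667660, f(x_1) = 0.594535
x_2 = 0.254000 - (0.594535)·(0.254000 - 0.885000)/(0.594535 - (-0.667660)) = 0.551221; f(x_2) = 0.041590
x_3 = 0.551221 - (0.041590)·(0.551221 - 0.254000)/(0.041590 - (0.594535)) = 0.573577; f(x_3) = -0.003193

0.5736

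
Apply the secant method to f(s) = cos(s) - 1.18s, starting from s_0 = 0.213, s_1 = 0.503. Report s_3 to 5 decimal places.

f(s_0) = 0.726061, f(s_1) = 0.282600
s_2 = 0.503000 - (0.282600)·(0.503000 - 0.213000)/(0.282600 - (0.726061)) = 0.687806; f(s_2) = -0.038970
s_3 = 0.687806 - (-0.038970)·(0.687806 - 0.503000)/(-0.038970 - (0.282600)) = 0.665410; f(s_3) = 0.001480

0.66541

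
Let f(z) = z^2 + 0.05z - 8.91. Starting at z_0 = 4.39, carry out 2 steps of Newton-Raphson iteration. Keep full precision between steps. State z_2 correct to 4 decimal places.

f'(z) = 2z + 0.05
z_0 = 4.390000: f = 10.581600, f' = 8.830000 → z_1 = 4.390000 - (10.581600)/(8.830000) = 3.191631
z_1 = 3.191631: f = 1.436089, f' = 6.433262 → z_2 = 3.191631 - (1.436089)/(6.433262) = 2.968402

2.9684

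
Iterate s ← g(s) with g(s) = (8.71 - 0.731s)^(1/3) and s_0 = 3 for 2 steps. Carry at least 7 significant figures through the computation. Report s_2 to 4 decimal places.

1.9438

s_1 = g(3.000000) = 1.867881
s_2 = g(1.867881) = 1.943818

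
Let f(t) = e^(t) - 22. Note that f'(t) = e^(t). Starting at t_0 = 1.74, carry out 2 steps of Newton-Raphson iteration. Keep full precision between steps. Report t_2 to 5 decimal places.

3.82227

Newton update: t ← t − f(t)/f'(t).
t_0 = 1.740000: f = -16.302657, f' = 5.697343 → t_1 = 1.740000 - (-16.302657)/(5.697343) = 4.601449
t_1 = 4.601449: f = 77.628554, f' = 99.628554 → t_2 = 4.601449 - (77.628554)/(99.628554) = 3.822269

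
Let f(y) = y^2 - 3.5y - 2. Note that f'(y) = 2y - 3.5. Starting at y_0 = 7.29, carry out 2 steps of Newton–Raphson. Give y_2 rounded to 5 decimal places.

4.14787

Newton update: y ← y − f(y)/f'(y).
y_0 = 7.290000: f = 25.629100, f' = 11.080000 → y_1 = 7.290000 - (25.629100)/(11.080000) = 4.976904
y_1 = 4.976904: f = 5.350412, f' = 6.453809 → y_2 = 4.976904 - (5.350412)/(6.453809) = 4.147873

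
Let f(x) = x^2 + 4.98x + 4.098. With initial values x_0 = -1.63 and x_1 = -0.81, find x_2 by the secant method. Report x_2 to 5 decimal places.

f(x_0) = -1.362500, f(x_1) = 0.720300
x_2 = -0.810000 - (0.720300)·(-0.810000 - -1.630000)/(0.720300 - (-1.362500)) = -1.093583; f(x_2) = -0.152119

-1.09358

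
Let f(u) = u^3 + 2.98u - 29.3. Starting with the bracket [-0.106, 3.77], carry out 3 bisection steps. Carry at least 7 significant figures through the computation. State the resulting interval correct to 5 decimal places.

[2.31650, 2.80100]

f(-0.106000) = -29.617071, f(3.770000) = 35.517233 (opposite signs)
step 1: m = 1.832000, f(m) = -17.692038 < 0 → root in [1.832000, 3.770000]
step 2: m = 2.801000, f(m) = 1.022508 > 0 → root in [1.832000, 2.801000]
step 3: m = 2.316500, f(m) = -9.966092 < 0 → root in [2.316500, 2.801000]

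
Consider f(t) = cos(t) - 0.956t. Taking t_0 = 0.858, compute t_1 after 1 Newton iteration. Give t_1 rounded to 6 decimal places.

0.760895

f'(t) = -sin(t) - 0.956
t_0 = 0.858000: f = -0.166296, f' = -1.712536 → t_1 = 0.858000 - (-0.166296)/(-1.712536) = 0.760895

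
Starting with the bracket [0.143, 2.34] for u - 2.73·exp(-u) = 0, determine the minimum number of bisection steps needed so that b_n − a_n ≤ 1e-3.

Initial width b − a = 2.34 − 0.143 = 2.197000.
After n steps the width is (b−a)/2^n; need (b−a)/2^n ≤ 1e-3.
So n ≥ log₂(2.197000/1e-3) = log₂(2197.0000) ≈ 11.1013.
Hence n = 12.

12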